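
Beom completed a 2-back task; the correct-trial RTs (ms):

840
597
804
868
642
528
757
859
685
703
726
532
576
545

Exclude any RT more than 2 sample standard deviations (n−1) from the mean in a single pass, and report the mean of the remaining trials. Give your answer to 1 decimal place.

n = 14, ΣRT = 9662, M = 690.143
Σ(x−M)² = 197901.71; s = √(197901.71/13) = 123.382
Cutoffs: 690.143 ± 2·123.382 → [443.4, 936.9]
No RTs fall outside the cutoffs; all 14 retained. Mean = 9662/14 = 690.143

690.1 ms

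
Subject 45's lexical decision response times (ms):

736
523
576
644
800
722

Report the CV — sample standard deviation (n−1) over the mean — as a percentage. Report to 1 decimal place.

15.7%

n = 6, Σ = 4001, M = 666.8333
Σ(x−M)² = 55020.833; s = √(55020.833/5) = 104.9007
CV = 104.9007 / 666.8333 = 0.15731 = 15.731%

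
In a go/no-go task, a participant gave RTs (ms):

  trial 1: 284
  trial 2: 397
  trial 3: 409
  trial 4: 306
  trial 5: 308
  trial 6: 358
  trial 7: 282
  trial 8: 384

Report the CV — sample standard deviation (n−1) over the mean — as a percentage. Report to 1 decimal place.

15.3%

n = 8, Σ = 2728, M = 341.0000
Σ(x−M)² = 18942.000; s = √(18942.000/7) = 52.0192
CV = 52.0192 / 341.0000 = 0.15255 = 15.255%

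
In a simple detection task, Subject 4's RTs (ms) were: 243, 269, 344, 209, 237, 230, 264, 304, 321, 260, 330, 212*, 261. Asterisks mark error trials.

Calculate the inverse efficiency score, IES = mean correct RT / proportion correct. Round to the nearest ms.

295 ms

Correct trials (n=12): 243, 269, 344, 209, 237, 230, 264, 304, 321, 260, 330, 261
Mean correct RT = 3272/12 = 272.6667 ms
Proportion correct = 12/13
IES = 272.6667 / (12/13) = 295.389 ms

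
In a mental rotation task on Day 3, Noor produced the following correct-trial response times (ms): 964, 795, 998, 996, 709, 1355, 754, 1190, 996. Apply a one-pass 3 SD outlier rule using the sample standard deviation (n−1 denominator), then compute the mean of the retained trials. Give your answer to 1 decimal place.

n = 9, ΣRT = 8757, M = 973.000
Σ(x−M)² = 344118.00; s = √(344118.00/8) = 207.400
Cutoffs: 973.000 ± 3·207.400 → [350.8, 1595.2]
No RTs fall outside the cutoffs; all 9 retained. Mean = 8757/9 = 973.000

973.0 ms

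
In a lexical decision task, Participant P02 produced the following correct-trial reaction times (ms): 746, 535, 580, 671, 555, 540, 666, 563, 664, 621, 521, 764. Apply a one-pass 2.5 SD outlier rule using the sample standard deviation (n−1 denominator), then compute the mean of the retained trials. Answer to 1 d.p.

n = 12, ΣRT = 7426, M = 618.833
Σ(x−M)² = 75749.67; s = √(75749.67/11) = 82.984
Cutoffs: 618.833 ± 2.5·82.984 → [411.4, 826.3]
No RTs fall outside the cutoffs; all 12 retained. Mean = 7426/12 = 618.833

618.8 ms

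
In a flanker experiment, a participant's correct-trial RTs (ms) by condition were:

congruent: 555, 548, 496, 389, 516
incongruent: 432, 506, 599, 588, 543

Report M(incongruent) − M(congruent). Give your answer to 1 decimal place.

M(congruent) = 2504/5 = 500.800
M(incongruent) = 2668/5 = 533.600
Difference = 533.600 − 500.800 = 32.800 ms

32.8 ms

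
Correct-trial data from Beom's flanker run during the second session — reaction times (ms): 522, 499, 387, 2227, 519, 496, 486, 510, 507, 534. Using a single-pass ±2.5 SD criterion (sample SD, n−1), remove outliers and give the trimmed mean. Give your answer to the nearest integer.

496 ms

n = 10, ΣRT = 6687, M = 668.700
Σ(x−M)² = 2713064.10; s = √(2713064.10/9) = 549.046
Cutoffs: 668.700 ± 2.5·549.046 → [-703.9, 2041.3]
Outside: 2227 → excluded.
Retained (n=9): Σ = 4460, mean = 4460/9 = 495.556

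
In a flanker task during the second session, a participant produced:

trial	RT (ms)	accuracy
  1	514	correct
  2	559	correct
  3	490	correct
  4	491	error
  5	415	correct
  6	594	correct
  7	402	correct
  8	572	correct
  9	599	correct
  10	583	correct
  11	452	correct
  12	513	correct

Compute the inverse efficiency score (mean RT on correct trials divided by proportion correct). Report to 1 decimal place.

564.6 ms

Correct trials (n=11): 514, 559, 490, 415, 594, 402, 572, 599, 583, 452, 513
Mean correct RT = 5693/11 = 517.5455 ms
Proportion correct = 11/12
IES = 517.5455 / (11/12) = 564.595 ms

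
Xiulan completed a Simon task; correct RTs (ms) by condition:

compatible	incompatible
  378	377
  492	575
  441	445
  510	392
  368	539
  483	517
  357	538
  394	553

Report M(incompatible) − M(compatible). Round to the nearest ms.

M(compatible) = 3423/8 = 427.875
M(incompatible) = 3936/8 = 492.000
Difference = 492.000 − 427.875 = 64.125 ms

64 ms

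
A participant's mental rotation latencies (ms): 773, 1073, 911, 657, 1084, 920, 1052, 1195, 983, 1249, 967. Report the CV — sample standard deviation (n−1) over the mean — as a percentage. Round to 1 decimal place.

n = 11, Σ = 10864, M = 987.6364
Σ(x−M)² = 298310.545; s = √(298310.545/10) = 172.7167
CV = 172.7167 / 987.6364 = 0.17488 = 17.488%

17.5%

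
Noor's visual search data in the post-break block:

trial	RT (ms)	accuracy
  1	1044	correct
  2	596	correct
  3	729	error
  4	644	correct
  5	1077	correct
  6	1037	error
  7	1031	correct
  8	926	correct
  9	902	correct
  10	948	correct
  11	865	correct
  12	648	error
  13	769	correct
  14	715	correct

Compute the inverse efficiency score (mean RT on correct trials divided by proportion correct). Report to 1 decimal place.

Correct trials (n=11): 1044, 596, 644, 1077, 1031, 926, 902, 948, 865, 769, 715
Mean correct RT = 9517/11 = 865.1818 ms
Proportion correct = 11/14
IES = 865.1818 / (11/14) = 1101.140 ms

1101.1 ms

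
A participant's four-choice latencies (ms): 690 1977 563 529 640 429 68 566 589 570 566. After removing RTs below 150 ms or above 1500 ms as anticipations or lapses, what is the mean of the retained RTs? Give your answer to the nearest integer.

571 ms

Excluded: 68, 1977
Retained (n=9): Σ = 5142
Mean = 5142/9 = 571.3333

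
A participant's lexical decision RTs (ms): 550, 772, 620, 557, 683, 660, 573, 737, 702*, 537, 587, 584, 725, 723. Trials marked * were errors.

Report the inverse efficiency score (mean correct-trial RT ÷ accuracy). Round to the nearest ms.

688 ms

Correct trials (n=13): 550, 772, 620, 557, 683, 660, 573, 737, 537, 587, 584, 725, 723
Mean correct RT = 8308/13 = 639.0769 ms
Proportion correct = 13/14
IES = 639.0769 / (13/14) = 688.237 ms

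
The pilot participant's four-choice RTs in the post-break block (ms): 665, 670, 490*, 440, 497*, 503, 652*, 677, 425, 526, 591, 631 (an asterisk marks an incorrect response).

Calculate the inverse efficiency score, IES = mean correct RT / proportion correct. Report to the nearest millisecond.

760 ms

Correct trials (n=9): 665, 670, 440, 503, 677, 425, 526, 591, 631
Mean correct RT = 5128/9 = 569.7778 ms
Proportion correct = 9/12
IES = 569.7778 / (9/12) = 759.704 ms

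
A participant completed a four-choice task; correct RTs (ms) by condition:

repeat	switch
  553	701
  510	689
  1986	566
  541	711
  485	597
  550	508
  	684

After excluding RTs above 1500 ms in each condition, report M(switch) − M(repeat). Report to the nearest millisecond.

109 ms

repeat: exclude 1986
M(repeat) = 2639/5 = 527.800
M(switch) = 4456/7 = 636.571
Difference = 636.571 − 527.800 = 108.771 ms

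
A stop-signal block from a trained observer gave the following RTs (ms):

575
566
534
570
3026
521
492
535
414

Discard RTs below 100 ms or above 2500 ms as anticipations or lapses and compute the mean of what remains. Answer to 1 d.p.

525.9 ms

Excluded: 3026
Retained (n=8): Σ = 4207
Mean = 4207/8 = 525.8750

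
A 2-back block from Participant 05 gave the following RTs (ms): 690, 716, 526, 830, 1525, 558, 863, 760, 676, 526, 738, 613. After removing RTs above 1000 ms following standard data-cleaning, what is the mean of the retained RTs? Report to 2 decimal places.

681.45 ms

Excluded: 1525
Retained (n=11): Σ = 7496
Mean = 7496/11 = 681.4545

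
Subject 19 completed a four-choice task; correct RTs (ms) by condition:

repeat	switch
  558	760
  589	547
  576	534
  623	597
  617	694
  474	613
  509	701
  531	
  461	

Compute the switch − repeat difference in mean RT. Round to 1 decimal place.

86.5 ms

M(repeat) = 4938/9 = 548.667
M(switch) = 4446/7 = 635.143
Difference = 635.143 − 548.667 = 86.476 ms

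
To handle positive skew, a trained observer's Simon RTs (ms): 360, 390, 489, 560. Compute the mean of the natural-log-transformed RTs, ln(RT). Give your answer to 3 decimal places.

6.093

ln(RT): 5.8861, 5.9661, 6.1924, 6.3279
Σ ln(RT) = 24.3726
Mean = 24.3726/4 = 6.09314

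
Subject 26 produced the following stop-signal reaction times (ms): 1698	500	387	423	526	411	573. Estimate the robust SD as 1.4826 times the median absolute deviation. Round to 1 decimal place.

114.2 ms

Sorted: 387, 411, 423, 500, 526, 573, 1698 → median = 500
|x − 500| sorted: 0, 26, 73, 77, 89, 113, 1198 → MAD = 77
Robust SD ≈ 1.4826 × 77 = 114.160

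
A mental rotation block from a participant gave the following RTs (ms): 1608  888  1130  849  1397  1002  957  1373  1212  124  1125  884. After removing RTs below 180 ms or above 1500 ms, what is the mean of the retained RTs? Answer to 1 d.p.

Excluded: 124, 1608
Retained (n=10): Σ = 10817
Mean = 10817/10 = 1081.7000

1081.7 ms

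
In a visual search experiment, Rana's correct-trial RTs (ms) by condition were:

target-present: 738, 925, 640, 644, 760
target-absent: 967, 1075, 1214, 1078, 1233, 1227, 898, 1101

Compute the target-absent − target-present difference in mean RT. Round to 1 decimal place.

357.7 ms

M(target-present) = 3707/5 = 741.400
M(target-absent) = 8793/8 = 1099.125
Difference = 1099.125 − 741.400 = 357.725 ms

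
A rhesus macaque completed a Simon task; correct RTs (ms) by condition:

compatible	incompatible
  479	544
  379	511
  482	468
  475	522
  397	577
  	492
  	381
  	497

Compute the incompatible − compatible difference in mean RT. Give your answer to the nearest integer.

57 ms

M(compatible) = 2212/5 = 442.400
M(incompatible) = 3992/8 = 499.000
Difference = 499.000 − 442.400 = 56.600 ms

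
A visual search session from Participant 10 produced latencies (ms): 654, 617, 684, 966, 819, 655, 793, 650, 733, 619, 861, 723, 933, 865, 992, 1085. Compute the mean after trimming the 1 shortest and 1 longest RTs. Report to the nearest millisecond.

782 ms

Sorted: 617, 619, 650, 654, 655, 684, 723, 733, 793, 819, 861, 865, 933, 966, 992, 1085
Drop lowest 1 (617) and highest 1 (1085)
Remaining (n=14): Σ = 10947, mean = 10947/14 = 781.929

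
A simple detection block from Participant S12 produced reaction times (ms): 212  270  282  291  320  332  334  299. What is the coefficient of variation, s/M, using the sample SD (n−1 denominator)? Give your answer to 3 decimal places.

n = 8, Σ = 2340, M = 292.5000
Σ(x−M)² = 11180.000; s = √(11180.000/7) = 39.9643
CV = 39.9643 / 292.5000 = 0.13663

0.137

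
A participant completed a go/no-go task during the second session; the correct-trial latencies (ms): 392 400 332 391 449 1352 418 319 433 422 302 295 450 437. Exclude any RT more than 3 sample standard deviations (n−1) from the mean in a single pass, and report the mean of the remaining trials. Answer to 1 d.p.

387.7 ms

n = 14, ΣRT = 6392, M = 456.571
Σ(x−M)² = 901625.43; s = √(901625.43/13) = 263.355
Cutoffs: 456.571 ± 3·263.355 → [-333.5, 1246.6]
Outside: 1352 → excluded.
Retained (n=13): Σ = 5040, mean = 5040/13 = 387.692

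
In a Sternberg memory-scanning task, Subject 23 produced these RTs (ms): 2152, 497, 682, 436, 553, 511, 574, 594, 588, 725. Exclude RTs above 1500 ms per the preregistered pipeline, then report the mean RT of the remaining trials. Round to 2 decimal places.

573.33 ms

Excluded: 2152
Retained (n=9): Σ = 5160
Mean = 5160/9 = 573.3333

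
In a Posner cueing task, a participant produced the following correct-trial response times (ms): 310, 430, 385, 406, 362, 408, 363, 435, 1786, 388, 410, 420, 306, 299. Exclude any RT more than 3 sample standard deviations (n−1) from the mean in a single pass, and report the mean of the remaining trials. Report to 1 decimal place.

n = 14, ΣRT = 6708, M = 479.143
Σ(x−M)² = 1866349.71; s = √(1866349.71/13) = 378.900
Cutoffs: 479.143 ± 3·378.900 → [-657.6, 1615.8]
Outside: 1786 → excluded.
Retained (n=13): Σ = 4922, mean = 4922/13 = 378.615

378.6 ms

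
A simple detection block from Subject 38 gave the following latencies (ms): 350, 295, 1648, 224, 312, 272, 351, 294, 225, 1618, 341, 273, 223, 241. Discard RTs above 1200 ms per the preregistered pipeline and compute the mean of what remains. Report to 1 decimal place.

Excluded: 1618, 1648
Retained (n=12): Σ = 3401
Mean = 3401/12 = 283.4167

283.4 ms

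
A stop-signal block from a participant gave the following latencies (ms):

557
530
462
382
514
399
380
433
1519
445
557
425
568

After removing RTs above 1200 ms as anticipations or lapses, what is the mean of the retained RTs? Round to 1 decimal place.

Excluded: 1519
Retained (n=12): Σ = 5652
Mean = 5652/12 = 471.0000

471.0 ms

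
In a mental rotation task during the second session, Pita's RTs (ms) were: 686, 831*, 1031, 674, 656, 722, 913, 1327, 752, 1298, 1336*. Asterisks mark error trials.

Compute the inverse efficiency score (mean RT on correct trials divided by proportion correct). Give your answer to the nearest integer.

Correct trials (n=9): 686, 1031, 674, 656, 722, 913, 1327, 752, 1298
Mean correct RT = 8059/9 = 895.4444 ms
Proportion correct = 9/11
IES = 895.4444 / (9/11) = 1094.432 ms

1094 ms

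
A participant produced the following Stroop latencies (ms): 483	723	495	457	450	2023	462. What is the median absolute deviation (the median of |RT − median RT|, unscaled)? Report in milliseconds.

Sorted: 450, 457, 462, 483, 495, 723, 2023 → median = 483
|x − 483|: 0, 240, 12, 26, 33, 1540, 21
Sorted deviations: 0, 12, 21, 26, 33, 240, 1540 → MAD = 26

26 ms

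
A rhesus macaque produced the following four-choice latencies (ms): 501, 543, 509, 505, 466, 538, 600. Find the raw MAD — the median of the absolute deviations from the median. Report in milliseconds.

Sorted: 466, 501, 505, 509, 538, 543, 600 → median = 509
|x − 509|: 8, 34, 0, 4, 43, 29, 91
Sorted deviations: 0, 4, 8, 29, 34, 43, 91 → MAD = 29

29 ms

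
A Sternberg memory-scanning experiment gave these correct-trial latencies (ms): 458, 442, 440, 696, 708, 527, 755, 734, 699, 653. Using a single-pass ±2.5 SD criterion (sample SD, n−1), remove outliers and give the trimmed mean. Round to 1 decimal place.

611.2 ms

n = 10, ΣRT = 6112, M = 611.200
Σ(x−M)² = 150273.60; s = √(150273.60/9) = 129.217
Cutoffs: 611.200 ± 2.5·129.217 → [288.2, 934.2]
No RTs fall outside the cutoffs; all 10 retained. Mean = 6112/10 = 611.200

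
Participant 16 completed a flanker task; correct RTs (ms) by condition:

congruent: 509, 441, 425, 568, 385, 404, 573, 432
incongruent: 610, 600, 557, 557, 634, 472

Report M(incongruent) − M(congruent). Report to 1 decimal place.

M(congruent) = 3737/8 = 467.125
M(incongruent) = 3430/6 = 571.667
Difference = 571.667 − 467.125 = 104.542 ms

104.5 ms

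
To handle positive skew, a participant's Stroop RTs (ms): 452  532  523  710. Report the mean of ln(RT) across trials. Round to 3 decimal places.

6.304

ln(RT): 6.1137, 6.2766, 6.2596, 6.5653
Σ ln(RT) = 25.2152
Mean = 25.2152/4 = 6.30379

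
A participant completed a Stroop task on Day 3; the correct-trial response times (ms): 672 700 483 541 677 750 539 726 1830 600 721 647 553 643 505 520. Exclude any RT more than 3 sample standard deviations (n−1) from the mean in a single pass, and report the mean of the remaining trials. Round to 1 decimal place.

618.5 ms

n = 16, ΣRT = 11107, M = 694.188
Σ(x−M)² = 1487672.44; s = √(1487672.44/15) = 314.926
Cutoffs: 694.188 ± 3·314.926 → [-250.6, 1639.0]
Outside: 1830 → excluded.
Retained (n=15): Σ = 9277, mean = 9277/15 = 618.467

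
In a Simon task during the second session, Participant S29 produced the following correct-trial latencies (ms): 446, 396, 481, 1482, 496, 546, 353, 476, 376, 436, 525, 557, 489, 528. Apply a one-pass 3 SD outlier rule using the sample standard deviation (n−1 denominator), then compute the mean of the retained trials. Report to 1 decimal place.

n = 14, ΣRT = 7587, M = 541.929
Σ(x−M)² = 1002372.93; s = √(1002372.93/13) = 277.679
Cutoffs: 541.929 ± 3·277.679 → [-291.1, 1375.0]
Outside: 1482 → excluded.
Retained (n=13): Σ = 6105, mean = 6105/13 = 469.615

469.6 ms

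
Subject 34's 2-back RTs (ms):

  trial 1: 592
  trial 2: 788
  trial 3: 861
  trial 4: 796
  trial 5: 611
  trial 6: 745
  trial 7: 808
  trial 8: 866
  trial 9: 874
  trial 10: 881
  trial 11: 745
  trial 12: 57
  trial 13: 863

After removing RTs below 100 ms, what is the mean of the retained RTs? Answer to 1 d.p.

785.8 ms

Excluded: 57
Retained (n=12): Σ = 9430
Mean = 9430/12 = 785.8333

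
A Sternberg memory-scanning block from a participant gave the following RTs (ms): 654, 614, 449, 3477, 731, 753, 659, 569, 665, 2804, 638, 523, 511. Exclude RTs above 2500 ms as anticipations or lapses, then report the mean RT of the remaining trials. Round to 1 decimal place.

615.1 ms

Excluded: 2804, 3477
Retained (n=11): Σ = 6766
Mean = 6766/11 = 615.0909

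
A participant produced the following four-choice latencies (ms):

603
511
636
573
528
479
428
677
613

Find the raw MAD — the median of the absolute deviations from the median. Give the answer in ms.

62 ms

Sorted: 428, 479, 511, 528, 573, 603, 613, 636, 677 → median = 573
|x − 573|: 30, 62, 63, 0, 45, 94, 145, 104, 40
Sorted deviations: 0, 30, 40, 45, 62, 63, 94, 104, 145 → MAD = 62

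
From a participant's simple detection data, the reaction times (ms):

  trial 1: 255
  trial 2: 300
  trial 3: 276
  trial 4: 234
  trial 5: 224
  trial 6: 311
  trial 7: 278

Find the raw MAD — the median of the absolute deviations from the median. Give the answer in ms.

24 ms

Sorted: 224, 234, 255, 276, 278, 300, 311 → median = 276
|x − 276|: 21, 24, 0, 42, 52, 35, 2
Sorted deviations: 0, 2, 21, 24, 35, 42, 52 → MAD = 24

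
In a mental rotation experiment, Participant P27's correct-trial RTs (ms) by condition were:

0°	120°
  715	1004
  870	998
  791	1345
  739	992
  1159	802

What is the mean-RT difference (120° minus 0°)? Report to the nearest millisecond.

173 ms

M(0°) = 4274/5 = 854.800
M(120°) = 5141/5 = 1028.200
Difference = 1028.200 − 854.800 = 173.400 ms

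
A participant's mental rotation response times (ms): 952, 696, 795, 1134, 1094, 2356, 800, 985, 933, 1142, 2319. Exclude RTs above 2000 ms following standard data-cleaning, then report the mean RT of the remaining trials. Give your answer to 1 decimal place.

Excluded: 2319, 2356
Retained (n=9): Σ = 8531
Mean = 8531/9 = 947.8889

947.9 ms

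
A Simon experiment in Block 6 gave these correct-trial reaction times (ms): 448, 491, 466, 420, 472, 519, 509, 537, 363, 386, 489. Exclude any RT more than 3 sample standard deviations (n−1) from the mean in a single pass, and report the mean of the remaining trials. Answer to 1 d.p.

463.6 ms

n = 11, ΣRT = 5100, M = 463.636
Σ(x−M)² = 30276.55; s = √(30276.55/10) = 55.024
Cutoffs: 463.636 ± 3·55.024 → [298.6, 628.7]
No RTs fall outside the cutoffs; all 11 retained. Mean = 5100/11 = 463.636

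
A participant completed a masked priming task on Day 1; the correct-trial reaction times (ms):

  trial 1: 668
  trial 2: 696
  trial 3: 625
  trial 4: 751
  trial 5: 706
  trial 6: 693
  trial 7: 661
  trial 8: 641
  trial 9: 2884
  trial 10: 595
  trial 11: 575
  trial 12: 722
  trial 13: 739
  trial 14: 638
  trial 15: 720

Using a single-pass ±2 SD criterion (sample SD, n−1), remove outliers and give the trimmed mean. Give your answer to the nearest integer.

674 ms

n = 15, ΣRT = 12314, M = 820.933
Σ(x−M)² = 4597734.93; s = √(4597734.93/14) = 573.070
Cutoffs: 820.933 ± 2·573.070 → [-325.2, 1967.1]
Outside: 2884 → excluded.
Retained (n=14): Σ = 9430, mean = 9430/14 = 673.571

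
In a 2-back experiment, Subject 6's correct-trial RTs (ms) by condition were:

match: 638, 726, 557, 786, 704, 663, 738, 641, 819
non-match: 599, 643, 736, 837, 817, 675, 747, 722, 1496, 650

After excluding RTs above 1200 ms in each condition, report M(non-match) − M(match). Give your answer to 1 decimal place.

17.1 ms

non-match: exclude 1496
M(match) = 6272/9 = 696.889
M(non-match) = 6426/9 = 714.000
Difference = 714.000 − 696.889 = 17.111 ms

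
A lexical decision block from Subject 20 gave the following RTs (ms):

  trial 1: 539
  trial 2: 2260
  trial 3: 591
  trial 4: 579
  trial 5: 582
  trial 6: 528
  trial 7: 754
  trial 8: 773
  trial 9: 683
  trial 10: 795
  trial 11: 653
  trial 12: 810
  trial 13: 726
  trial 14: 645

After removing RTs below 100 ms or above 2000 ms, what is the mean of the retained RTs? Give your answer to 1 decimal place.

Excluded: 2260
Retained (n=13): Σ = 8658
Mean = 8658/13 = 666.0000

666.0 ms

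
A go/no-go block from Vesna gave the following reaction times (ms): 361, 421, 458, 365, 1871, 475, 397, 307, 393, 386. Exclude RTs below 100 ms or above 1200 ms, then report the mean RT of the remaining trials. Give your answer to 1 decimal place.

Excluded: 1871
Retained (n=9): Σ = 3563
Mean = 3563/9 = 395.8889

395.9 ms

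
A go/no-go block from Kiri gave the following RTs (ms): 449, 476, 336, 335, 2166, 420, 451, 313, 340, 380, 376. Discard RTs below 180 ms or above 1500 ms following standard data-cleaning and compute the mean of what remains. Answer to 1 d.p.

Excluded: 2166
Retained (n=10): Σ = 3876
Mean = 3876/10 = 387.6000

387.6 ms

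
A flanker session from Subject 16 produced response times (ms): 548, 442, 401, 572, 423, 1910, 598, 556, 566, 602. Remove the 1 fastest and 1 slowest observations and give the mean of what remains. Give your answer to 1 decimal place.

Sorted: 401, 423, 442, 548, 556, 566, 572, 598, 602, 1910
Drop lowest 1 (401) and highest 1 (1910)
Remaining (n=8): Σ = 4307, mean = 4307/8 = 538.375

538.4 ms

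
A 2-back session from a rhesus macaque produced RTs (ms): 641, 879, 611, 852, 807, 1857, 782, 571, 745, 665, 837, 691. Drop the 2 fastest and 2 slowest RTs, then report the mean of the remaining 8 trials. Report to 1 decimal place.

Sorted: 571, 611, 641, 665, 691, 745, 782, 807, 837, 852, 879, 1857
Drop lowest 2 (571, 611) and highest 2 (879, 1857)
Remaining (n=8): Σ = 6020, mean = 6020/8 = 752.500

752.5 ms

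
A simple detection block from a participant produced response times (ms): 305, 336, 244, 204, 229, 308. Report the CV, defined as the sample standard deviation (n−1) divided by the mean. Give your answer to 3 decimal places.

0.193

n = 6, Σ = 1626, M = 271.0000
Σ(x−M)² = 13732.000; s = √(13732.000/5) = 52.4061
CV = 52.4061 / 271.0000 = 0.19338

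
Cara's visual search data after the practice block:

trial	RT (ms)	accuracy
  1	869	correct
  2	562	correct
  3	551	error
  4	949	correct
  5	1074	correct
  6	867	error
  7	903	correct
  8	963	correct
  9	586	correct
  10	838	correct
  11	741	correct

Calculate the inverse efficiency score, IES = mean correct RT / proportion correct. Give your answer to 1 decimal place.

1016.5 ms

Correct trials (n=9): 869, 562, 949, 1074, 903, 963, 586, 838, 741
Mean correct RT = 7485/9 = 831.6667 ms
Proportion correct = 9/11
IES = 831.6667 / (9/11) = 1016.481 ms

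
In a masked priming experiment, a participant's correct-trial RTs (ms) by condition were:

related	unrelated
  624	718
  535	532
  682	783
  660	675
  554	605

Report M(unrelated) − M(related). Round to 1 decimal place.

M(related) = 3055/5 = 611.000
M(unrelated) = 3313/5 = 662.600
Difference = 662.600 − 611.000 = 51.600 ms

51.6 ms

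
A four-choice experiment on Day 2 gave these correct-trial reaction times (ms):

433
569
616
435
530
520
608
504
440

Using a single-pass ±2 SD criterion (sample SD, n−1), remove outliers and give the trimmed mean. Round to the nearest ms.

n = 9, ΣRT = 4655, M = 517.222
Σ(x−M)² = 40841.56; s = √(40841.56/8) = 71.451
Cutoffs: 517.222 ± 2·71.451 → [374.3, 660.1]
No RTs fall outside the cutoffs; all 9 retained. Mean = 4655/9 = 517.222

517 ms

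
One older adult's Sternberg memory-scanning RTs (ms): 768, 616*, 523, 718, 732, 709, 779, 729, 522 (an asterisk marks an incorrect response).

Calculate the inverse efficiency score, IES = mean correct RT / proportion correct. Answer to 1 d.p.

Correct trials (n=8): 768, 523, 718, 732, 709, 779, 729, 522
Mean correct RT = 5480/8 = 685.0000 ms
Proportion correct = 8/9
IES = 685.0000 / (8/9) = 770.625 ms

770.6 ms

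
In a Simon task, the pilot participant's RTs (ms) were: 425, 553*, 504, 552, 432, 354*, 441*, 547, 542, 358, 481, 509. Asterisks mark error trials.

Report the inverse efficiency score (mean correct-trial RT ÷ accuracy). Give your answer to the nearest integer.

644 ms

Correct trials (n=9): 425, 504, 552, 432, 547, 542, 358, 481, 509
Mean correct RT = 4350/9 = 483.3333 ms
Proportion correct = 9/12
IES = 483.3333 / (9/12) = 644.444 ms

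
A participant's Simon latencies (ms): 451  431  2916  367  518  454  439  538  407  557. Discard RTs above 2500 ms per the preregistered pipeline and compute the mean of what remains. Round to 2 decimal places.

462.44 ms

Excluded: 2916
Retained (n=9): Σ = 4162
Mean = 4162/9 = 462.4444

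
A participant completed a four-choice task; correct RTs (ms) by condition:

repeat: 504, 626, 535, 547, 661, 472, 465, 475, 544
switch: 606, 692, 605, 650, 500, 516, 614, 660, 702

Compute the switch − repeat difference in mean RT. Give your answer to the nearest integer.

M(repeat) = 4829/9 = 536.556
M(switch) = 5545/9 = 616.111
Difference = 616.111 − 536.556 = 79.556 ms

80 ms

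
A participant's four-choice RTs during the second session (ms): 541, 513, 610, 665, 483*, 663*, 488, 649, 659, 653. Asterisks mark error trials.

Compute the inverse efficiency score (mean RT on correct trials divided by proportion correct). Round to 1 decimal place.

746.6 ms

Correct trials (n=8): 541, 513, 610, 665, 488, 649, 659, 653
Mean correct RT = 4778/8 = 597.2500 ms
Proportion correct = 8/10
IES = 597.2500 / (8/10) = 746.562 ms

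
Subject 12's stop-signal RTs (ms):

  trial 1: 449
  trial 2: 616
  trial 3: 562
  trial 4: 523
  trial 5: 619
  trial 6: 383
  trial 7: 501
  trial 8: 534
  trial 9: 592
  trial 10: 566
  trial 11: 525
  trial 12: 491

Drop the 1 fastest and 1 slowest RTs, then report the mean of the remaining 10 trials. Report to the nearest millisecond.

536 ms

Sorted: 383, 449, 491, 501, 523, 525, 534, 562, 566, 592, 616, 619
Drop lowest 1 (383) and highest 1 (619)
Remaining (n=10): Σ = 5359, mean = 5359/10 = 535.900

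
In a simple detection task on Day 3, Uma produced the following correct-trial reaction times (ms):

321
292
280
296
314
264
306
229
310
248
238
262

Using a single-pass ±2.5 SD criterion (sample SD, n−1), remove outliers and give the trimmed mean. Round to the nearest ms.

280 ms

n = 12, ΣRT = 3360, M = 280.000
Σ(x−M)² = 10782.00; s = √(10782.00/11) = 31.308
Cutoffs: 280.000 ± 2.5·31.308 → [201.7, 358.3]
No RTs fall outside the cutoffs; all 12 retained. Mean = 3360/12 = 280.000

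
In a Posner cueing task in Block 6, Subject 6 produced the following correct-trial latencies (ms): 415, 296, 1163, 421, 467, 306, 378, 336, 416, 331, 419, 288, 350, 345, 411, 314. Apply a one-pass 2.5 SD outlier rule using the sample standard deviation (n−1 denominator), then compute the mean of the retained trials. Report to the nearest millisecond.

n = 16, ΣRT = 6656, M = 416.000
Σ(x−M)² = 638424.00; s = √(638424.00/15) = 206.305
Cutoffs: 416.000 ± 2.5·206.305 → [-99.8, 931.8]
Outside: 1163 → excluded.
Retained (n=15): Σ = 5493, mean = 5493/15 = 366.200

366 ms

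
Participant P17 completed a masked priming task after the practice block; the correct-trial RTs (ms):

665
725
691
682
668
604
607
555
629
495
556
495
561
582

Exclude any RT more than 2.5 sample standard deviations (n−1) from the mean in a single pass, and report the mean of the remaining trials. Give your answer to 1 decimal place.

n = 14, ΣRT = 8515, M = 608.214
Σ(x−M)² = 67296.36; s = √(67296.36/13) = 71.949
Cutoffs: 608.214 ± 2.5·71.949 → [428.3, 788.1]
No RTs fall outside the cutoffs; all 14 retained. Mean = 8515/14 = 608.214

608.2 ms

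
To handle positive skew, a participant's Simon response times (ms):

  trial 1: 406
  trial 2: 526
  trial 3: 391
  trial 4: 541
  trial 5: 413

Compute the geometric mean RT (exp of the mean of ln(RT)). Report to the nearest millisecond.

451 ms

ln(RT): 6.0064, 6.2653, 5.9687, 6.2934, 6.0234
Mean ln(RT) = 30.5572/5 = 6.11145
Geometric mean = exp(6.11145) = 450.99 ms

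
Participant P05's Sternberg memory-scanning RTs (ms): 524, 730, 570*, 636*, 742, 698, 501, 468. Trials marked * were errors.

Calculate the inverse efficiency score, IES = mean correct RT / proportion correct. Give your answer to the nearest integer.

814 ms

Correct trials (n=6): 524, 730, 742, 698, 501, 468
Mean correct RT = 3663/6 = 610.5000 ms
Proportion correct = 6/8
IES = 610.5000 / (6/8) = 814.000 ms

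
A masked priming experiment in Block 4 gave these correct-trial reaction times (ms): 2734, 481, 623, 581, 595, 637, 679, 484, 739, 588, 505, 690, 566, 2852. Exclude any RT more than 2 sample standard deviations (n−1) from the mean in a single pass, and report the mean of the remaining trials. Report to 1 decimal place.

597.3 ms

n = 14, ΣRT = 12754, M = 911.000
Σ(x−M)² = 8345254.00; s = √(8345254.00/13) = 801.213
Cutoffs: 911.000 ± 2·801.213 → [-691.4, 2513.4]
Outside: 2734, 2852 → excluded.
Retained (n=12): Σ = 7168, mean = 7168/12 = 597.333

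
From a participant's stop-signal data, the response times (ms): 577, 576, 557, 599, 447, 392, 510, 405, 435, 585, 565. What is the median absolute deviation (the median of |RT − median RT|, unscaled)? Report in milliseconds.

42 ms

Sorted: 392, 405, 435, 447, 510, 557, 565, 576, 577, 585, 599 → median = 557
|x − 557|: 20, 19, 0, 42, 110, 165, 47, 152, 122, 28, 8
Sorted deviations: 0, 8, 19, 20, 28, 42, 47, 110, 122, 152, 165 → MAD = 42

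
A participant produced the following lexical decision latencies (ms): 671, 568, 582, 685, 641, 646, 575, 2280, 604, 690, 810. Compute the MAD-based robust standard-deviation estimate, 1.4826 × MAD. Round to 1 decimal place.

Sorted: 568, 575, 582, 604, 641, 646, 671, 685, 690, 810, 2280 → median = 646
|x − 646| sorted: 0, 5, 25, 39, 42, 44, 64, 71, 78, 164, 1634 → MAD = 44
Robust SD ≈ 1.4826 × 44 = 65.234

65.2 ms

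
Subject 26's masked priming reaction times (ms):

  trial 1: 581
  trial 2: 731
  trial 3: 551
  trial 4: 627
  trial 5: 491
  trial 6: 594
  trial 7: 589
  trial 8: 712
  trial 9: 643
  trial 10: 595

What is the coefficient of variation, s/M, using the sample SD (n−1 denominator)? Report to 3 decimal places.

n = 10, Σ = 6114, M = 611.4000
Σ(x−M)² = 45808.400; s = √(45808.400/9) = 71.3430
CV = 71.3430 / 611.4000 = 0.11669

0.117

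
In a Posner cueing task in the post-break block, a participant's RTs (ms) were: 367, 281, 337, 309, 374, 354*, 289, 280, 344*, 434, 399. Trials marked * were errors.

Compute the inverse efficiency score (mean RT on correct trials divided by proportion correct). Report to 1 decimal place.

416.9 ms

Correct trials (n=9): 367, 281, 337, 309, 374, 289, 280, 434, 399
Mean correct RT = 3070/9 = 341.1111 ms
Proportion correct = 9/11
IES = 341.1111 / (9/11) = 416.914 ms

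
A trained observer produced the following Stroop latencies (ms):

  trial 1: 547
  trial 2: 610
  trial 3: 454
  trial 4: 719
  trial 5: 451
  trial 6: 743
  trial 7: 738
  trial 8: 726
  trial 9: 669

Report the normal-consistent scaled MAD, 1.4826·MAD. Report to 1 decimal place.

102.3 ms

Sorted: 451, 454, 547, 610, 669, 719, 726, 738, 743 → median = 669
|x − 669| sorted: 0, 50, 57, 59, 69, 74, 122, 215, 218 → MAD = 69
Robust SD ≈ 1.4826 × 69 = 102.299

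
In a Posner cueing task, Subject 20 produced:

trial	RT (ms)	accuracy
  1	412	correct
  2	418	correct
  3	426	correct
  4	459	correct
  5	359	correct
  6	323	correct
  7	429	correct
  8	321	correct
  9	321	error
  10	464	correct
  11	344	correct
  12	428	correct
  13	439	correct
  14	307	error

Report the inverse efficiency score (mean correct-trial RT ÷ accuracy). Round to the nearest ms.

Correct trials (n=12): 412, 418, 426, 459, 359, 323, 429, 321, 464, 344, 428, 439
Mean correct RT = 4822/12 = 401.8333 ms
Proportion correct = 12/14
IES = 401.8333 / (12/14) = 468.806 ms

469 ms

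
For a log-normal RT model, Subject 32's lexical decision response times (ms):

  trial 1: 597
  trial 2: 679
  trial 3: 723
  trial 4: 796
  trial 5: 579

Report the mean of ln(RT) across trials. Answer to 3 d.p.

ln(RT): 6.3919, 6.5206, 6.5834, 6.6796, 6.3613
Σ ln(RT) = 32.5368
Mean = 32.5368/5 = 6.50737

6.507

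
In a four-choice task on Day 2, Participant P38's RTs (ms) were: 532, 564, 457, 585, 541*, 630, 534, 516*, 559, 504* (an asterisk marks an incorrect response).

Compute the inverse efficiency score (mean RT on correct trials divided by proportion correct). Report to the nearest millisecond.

Correct trials (n=7): 532, 564, 457, 585, 630, 534, 559
Mean correct RT = 3861/7 = 551.5714 ms
Proportion correct = 7/10
IES = 551.5714 / (7/10) = 787.959 ms

788 ms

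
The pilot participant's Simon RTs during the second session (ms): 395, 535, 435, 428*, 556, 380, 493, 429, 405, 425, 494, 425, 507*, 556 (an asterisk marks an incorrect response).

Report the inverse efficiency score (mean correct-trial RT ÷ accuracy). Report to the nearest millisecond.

Correct trials (n=12): 395, 535, 435, 556, 380, 493, 429, 405, 425, 494, 425, 556
Mean correct RT = 5528/12 = 460.6667 ms
Proportion correct = 12/14
IES = 460.6667 / (12/14) = 537.444 ms

537 ms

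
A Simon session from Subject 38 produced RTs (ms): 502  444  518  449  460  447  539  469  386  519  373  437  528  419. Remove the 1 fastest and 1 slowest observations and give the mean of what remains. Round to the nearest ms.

Sorted: 373, 386, 419, 437, 444, 447, 449, 460, 469, 502, 518, 519, 528, 539
Drop lowest 1 (373) and highest 1 (539)
Remaining (n=12): Σ = 5578, mean = 5578/12 = 464.833

465 ms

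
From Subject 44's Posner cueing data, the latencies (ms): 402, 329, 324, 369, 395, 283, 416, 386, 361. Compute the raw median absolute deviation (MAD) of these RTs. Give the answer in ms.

Sorted: 283, 324, 329, 361, 369, 386, 395, 402, 416 → median = 369
|x − 369|: 33, 40, 45, 0, 26, 86, 47, 17, 8
Sorted deviations: 0, 8, 17, 26, 33, 40, 45, 47, 86 → MAD = 33

33 ms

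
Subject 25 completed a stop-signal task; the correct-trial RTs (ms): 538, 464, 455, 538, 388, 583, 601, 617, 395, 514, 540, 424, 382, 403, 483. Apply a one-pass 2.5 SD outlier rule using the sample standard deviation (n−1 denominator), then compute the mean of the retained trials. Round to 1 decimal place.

n = 15, ΣRT = 7325, M = 488.333
Σ(x−M)² = 89709.33; s = √(89709.33/14) = 80.049
Cutoffs: 488.333 ± 2.5·80.049 → [288.2, 688.5]
No RTs fall outside the cutoffs; all 15 retained. Mean = 7325/15 = 488.333

488.3 ms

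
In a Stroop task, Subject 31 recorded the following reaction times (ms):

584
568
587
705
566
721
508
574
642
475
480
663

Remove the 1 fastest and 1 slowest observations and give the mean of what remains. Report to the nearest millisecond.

588 ms

Sorted: 475, 480, 508, 566, 568, 574, 584, 587, 642, 663, 705, 721
Drop lowest 1 (475) and highest 1 (721)
Remaining (n=10): Σ = 5877, mean = 5877/10 = 587.700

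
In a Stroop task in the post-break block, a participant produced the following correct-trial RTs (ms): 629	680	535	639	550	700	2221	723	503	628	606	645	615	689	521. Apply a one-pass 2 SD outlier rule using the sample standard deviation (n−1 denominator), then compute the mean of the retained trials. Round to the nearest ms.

n = 15, ΣRT = 10884, M = 725.600
Σ(x−M)² = 2458267.60; s = √(2458267.60/14) = 419.035
Cutoffs: 725.600 ± 2·419.035 → [-112.5, 1563.7]
Outside: 2221 → excluded.
Retained (n=14): Σ = 8663, mean = 8663/14 = 618.786

619 ms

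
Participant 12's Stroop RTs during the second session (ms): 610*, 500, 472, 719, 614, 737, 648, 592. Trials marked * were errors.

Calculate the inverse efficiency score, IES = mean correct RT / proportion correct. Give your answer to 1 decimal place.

Correct trials (n=7): 500, 472, 719, 614, 737, 648, 592
Mean correct RT = 4282/7 = 611.7143 ms
Proportion correct = 7/8
IES = 611.7143 / (7/8) = 699.102 ms

699.1 ms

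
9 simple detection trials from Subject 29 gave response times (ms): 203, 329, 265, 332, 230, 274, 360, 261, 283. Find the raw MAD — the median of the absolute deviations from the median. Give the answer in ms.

44 ms

Sorted: 203, 230, 261, 265, 274, 283, 329, 332, 360 → median = 274
|x − 274|: 71, 55, 9, 58, 44, 0, 86, 13, 9
Sorted deviations: 0, 9, 9, 13, 44, 55, 58, 71, 86 → MAD = 44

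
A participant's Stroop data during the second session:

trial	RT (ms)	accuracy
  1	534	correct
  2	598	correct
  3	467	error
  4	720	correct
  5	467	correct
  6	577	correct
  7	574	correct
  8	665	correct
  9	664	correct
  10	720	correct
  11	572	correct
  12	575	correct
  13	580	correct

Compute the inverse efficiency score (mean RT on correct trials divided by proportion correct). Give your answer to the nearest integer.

654 ms

Correct trials (n=12): 534, 598, 720, 467, 577, 574, 665, 664, 720, 572, 575, 580
Mean correct RT = 7246/12 = 603.8333 ms
Proportion correct = 12/13
IES = 603.8333 / (12/13) = 654.153 ms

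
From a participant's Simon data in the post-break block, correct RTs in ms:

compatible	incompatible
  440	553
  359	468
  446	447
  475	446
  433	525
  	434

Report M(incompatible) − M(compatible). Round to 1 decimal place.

M(compatible) = 2153/5 = 430.600
M(incompatible) = 2873/6 = 478.833
Difference = 478.833 − 430.600 = 48.233 ms

48.2 ms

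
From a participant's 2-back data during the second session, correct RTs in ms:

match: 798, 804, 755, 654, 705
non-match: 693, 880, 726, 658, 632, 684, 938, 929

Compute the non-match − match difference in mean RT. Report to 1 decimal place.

M(match) = 3716/5 = 743.200
M(non-match) = 6140/8 = 767.500
Difference = 767.500 − 743.200 = 24.300 ms

24.3 ms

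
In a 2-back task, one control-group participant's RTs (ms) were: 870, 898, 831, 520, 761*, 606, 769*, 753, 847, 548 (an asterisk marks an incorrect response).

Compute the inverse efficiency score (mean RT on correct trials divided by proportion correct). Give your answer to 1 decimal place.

Correct trials (n=8): 870, 898, 831, 520, 606, 753, 847, 548
Mean correct RT = 5873/8 = 734.1250 ms
Proportion correct = 8/10
IES = 734.1250 / (8/10) = 917.656 ms

917.7 ms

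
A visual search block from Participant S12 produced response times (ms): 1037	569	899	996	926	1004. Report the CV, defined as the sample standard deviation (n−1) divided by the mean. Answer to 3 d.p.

0.191

n = 6, Σ = 5431, M = 905.1667
Σ(x−M)² = 148878.833; s = √(148878.833/5) = 172.5566
CV = 172.5566 / 905.1667 = 0.19064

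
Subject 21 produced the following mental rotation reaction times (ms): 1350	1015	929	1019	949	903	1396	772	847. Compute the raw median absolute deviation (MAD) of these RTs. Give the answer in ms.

Sorted: 772, 847, 903, 929, 949, 1015, 1019, 1350, 1396 → median = 949
|x − 949|: 401, 66, 20, 70, 0, 46, 447, 177, 102
Sorted deviations: 0, 20, 46, 66, 70, 102, 177, 401, 447 → MAD = 70

70 ms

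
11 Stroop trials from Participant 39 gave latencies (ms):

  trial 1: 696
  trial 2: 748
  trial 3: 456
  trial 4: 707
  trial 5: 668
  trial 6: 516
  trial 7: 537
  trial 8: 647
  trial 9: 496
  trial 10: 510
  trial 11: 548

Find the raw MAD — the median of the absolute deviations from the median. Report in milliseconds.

Sorted: 456, 496, 510, 516, 537, 548, 647, 668, 696, 707, 748 → median = 548
|x − 548|: 148, 200, 92, 159, 120, 32, 11, 99, 52, 38, 0
Sorted deviations: 0, 11, 32, 38, 52, 92, 99, 120, 148, 159, 200 → MAD = 92

92 ms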